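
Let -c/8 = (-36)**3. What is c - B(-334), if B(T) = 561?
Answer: 372687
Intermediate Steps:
c = 373248 (c = -8*(-36)**3 = -8*(-46656) = 373248)
c - B(-334) = 373248 - 1*561 = 373248 - 561 = 372687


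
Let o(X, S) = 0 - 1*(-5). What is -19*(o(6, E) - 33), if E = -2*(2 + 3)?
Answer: 532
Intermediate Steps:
E = -10 (E = -2*5 = -10)
o(X, S) = 5 (o(X, S) = 0 + 5 = 5)
-19*(o(6, E) - 33) = -19*(5 - 33) = -19*(-28) = 532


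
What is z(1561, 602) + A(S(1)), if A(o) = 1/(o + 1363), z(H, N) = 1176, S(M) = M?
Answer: 1604065/1364 ≈ 1176.0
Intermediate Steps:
A(o) = 1/(1363 + o)
z(1561, 602) + A(S(1)) = 1176 + 1/(1363 + 1) = 1176 + 1/1364 = 1604065/1364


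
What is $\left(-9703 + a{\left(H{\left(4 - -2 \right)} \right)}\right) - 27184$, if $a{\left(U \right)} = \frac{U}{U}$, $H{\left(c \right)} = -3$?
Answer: $-36886$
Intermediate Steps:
$a{\left(U \right)} = 1$
$\left(-9703 + a{\left(H{\left(4 - -2 \right)} \right)}\right) - 27184 = \left(-9703 + 1\right) - 27184 = -9702 - 27184 = -36886$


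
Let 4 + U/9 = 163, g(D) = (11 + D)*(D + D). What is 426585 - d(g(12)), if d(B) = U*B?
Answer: -363327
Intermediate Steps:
g(D) = 2*D*(11 + D) (g(D) = (11 + D)*(2*D) = 2*D*(11 + D))
U = 1431 (U = -36 + 9*163 = -36 + 1467 = 1431)
d(B) = 1431*B
426585 - d(g(12)) = 426585 - 1431*2*12*(11 + 12) = 426585 - 1431*2*12*23 = 426585 - 1431*552 = 426585 - 1*789912 = 426585 - 789912 = -363327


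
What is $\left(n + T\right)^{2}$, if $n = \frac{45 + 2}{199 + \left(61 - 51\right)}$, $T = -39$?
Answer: $\frac{65674816}{43681} \approx 1503.5$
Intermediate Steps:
$n = \frac{47}{209}$ ($n = \frac{47}{199 + 10} = \frac{47}{209} \approx 0.22488$)
$\left(n + T\right)^{2} = \left(\frac{47}{209} - 39\right)^{2} = \left(- \frac{8104}{209}\right)^{2} = \frac{65674816}{43681}$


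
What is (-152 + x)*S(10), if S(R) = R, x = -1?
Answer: -1530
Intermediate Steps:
(-152 + x)*S(10) = (-152 - 1)*10 = -153*10 = -1530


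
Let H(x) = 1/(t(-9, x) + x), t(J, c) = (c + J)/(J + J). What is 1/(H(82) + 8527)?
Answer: 1403/11963399 ≈ 0.00011727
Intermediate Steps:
t(J, c) = (J + c)/(2*J) (t(J, c) = (J + c)/((2*J)) = (J + c)*(1/(2*J)) = (J + c)/(2*J))
H(x) = 1/(½ + 17*x/18) (H(x) = 1/((½)*(-9 + x)/(-9) + x) = 1/((½)*(-⅑)*(-9 + x) + x) = 1/((½ - x/18) + x) = 1/(½ + 17*x/18))
1/(H(82) + 8527) = 1/(18/(9 + 17*82) + 8527) = 1/(18/(9 + 1394) + 8527) = 1/(18/1403 + 8527) = 1/(11963399/1403) = 1403/11963399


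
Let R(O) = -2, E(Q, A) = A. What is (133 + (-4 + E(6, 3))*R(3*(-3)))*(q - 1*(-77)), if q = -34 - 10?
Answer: 4455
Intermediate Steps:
q = -44
(133 + (-4 + E(6, 3))*R(3*(-3)))*(q - 1*(-77)) = (133 + (-4 + 3)*(-2))*(-44 - 1*(-77)) = (133 - 1*(-2))*(-44 + 77) = (133 + 2)*33 = 135*33 = 4455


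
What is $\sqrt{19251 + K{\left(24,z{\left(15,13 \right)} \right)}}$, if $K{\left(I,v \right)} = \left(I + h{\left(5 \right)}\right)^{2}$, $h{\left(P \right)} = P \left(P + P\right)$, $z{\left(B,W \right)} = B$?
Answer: $\sqrt{24727} \approx 157.25$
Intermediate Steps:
$h{\left(P \right)} = 2 P^{2}$ ($h{\left(P \right)} = P 2 P = 2 P^{2}$)
$K{\left(I,v \right)} = \left(50 + I\right)^{2}$ ($K{\left(I,v \right)} = \left(I + 2 \cdot 5^{2}\right)^{2} = \left(I + 2 \cdot 25\right)^{2} = \left(I + 50\right)^{2} = \left(50 + I\right)^{2}$)
$\sqrt{19251 + K{\left(24,z{\left(15,13 \right)} \right)}} = \sqrt{19251 + \left(50 + 24\right)^{2}} = \sqrt{19251 + 74^{2}} = \sqrt{19251 + 5476} = \sqrt{24727}$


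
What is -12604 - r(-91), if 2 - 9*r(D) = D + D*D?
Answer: -105248/9 ≈ -11694.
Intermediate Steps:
r(D) = 2/9 - D/9 - D²/9 (r(D) = 2/9 - (D + D*D)/9 = 2/9 - (D + D²)/9 = 2/9 + (-D/9 - D²/9) = 2/9 - D/9 - D²/9)
-12604 - r(-91) = -12604 - (2/9 - ⅑*(-91) - ⅑*(-91)²) = -12604 - (2/9 + 91/9 - ⅑*8281) = -12604 - (2/9 + 91/9 - 8281/9) = -12604 - 1*(-8188/9) = -12604 + 8188/9 = -105248/9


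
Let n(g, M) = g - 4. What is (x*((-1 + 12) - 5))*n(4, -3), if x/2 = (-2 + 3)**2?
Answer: 0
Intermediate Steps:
n(g, M) = -4 + g
x = 2 (x = 2*(-2 + 3)**2 = 2*1**2 = 2*1 = 2)
(x*((-1 + 12) - 5))*n(4, -3) = (2*((-1 + 12) - 5))*(-4 + 4) = (2*(11 - 5))*0 = (2*6)*0 = 12*0 = 0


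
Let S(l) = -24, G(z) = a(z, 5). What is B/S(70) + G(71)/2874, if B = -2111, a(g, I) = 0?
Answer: 2111/24 ≈ 87.958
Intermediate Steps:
G(z) = 0
B/S(70) + G(71)/2874 = -2111/(-24) + 0/2874 = -2111*(-1/24) + 0*(1/2874) = 2111/24 + 0 = 2111/24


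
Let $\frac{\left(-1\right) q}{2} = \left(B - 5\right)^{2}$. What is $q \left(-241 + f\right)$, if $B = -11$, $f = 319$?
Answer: $-39936$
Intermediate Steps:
$q = -512$ ($q = - 2 \left(-11 - 5\right)^{2} = - 2 \left(-16\right)^{2} = \left(-2\right) 256 = -512$)
$q \left(-241 + f\right) = - 512 \left(-241 + 319\right) = \left(-512\right) 78 = -39936$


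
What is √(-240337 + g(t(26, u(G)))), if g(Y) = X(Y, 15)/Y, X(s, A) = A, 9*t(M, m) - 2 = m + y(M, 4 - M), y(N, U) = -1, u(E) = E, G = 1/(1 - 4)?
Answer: I*√960538/2 ≈ 490.04*I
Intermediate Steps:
G = -⅓ (G = 1/(-3) = -⅓ ≈ -0.33333)
t(M, m) = ⅑ + m/9 (t(M, m) = 2/9 + (m - 1)/9 = 2/9 + (-1 + m)/9 = 2/9 + (-⅑ + m/9) = ⅑ + m/9)
g(Y) = 15/Y
√(-240337 + g(t(26, u(G)))) = √(-240337 + 15/(⅑ + (⅑)*(-⅓))) = √(-240337 + 15/(⅑ - 1/27)) = √(-240337 + 15/(2/27)) = √(-240337 + 15*(27/2)) = √(-240337 + 405/2) = √(-480269/2) = I*√960538/2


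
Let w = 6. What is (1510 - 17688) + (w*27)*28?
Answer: -11642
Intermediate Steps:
(1510 - 17688) + (w*27)*28 = (1510 - 17688) + (6*27)*28 = -16178 + 162*28 = -16178 + 4536 = -11642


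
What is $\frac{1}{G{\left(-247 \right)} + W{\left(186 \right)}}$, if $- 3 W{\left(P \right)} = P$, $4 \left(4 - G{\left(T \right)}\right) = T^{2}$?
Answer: $- \frac{4}{61241} \approx -6.5316 \cdot 10^{-5}$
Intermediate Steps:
$G{\left(T \right)} = 4 - \frac{T^{2}}{4}$
$W{\left(P \right)} = - \frac{P}{3}$
$\frac{1}{G{\left(-247 \right)} + W{\left(186 \right)}} = \frac{1}{\left(4 - \frac{\left(-247\right)^{2}}{4}\right) - 62} = \frac{1}{\left(4 - \frac{61009}{4}\right) - 62} = \frac{1}{- \frac{60993}{4} - 62} = \frac{1}{- \frac{61241}{4}} = - \frac{4}{61241}$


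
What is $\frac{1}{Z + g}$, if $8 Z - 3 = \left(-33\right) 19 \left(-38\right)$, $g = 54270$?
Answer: $\frac{8}{457989} \approx 1.7468 \cdot 10^{-5}$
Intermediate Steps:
$Z = \frac{23829}{8}$ ($Z = \frac{3}{8} + \frac{\left(-33\right) 19 \left(-38\right)}{8} = \frac{3}{8} + \frac{\left(-627\right) \left(-38\right)}{8} = \frac{3}{8} + \frac{1}{8} \cdot 23826 = \frac{3}{8} + \frac{11913}{4} = \frac{23829}{8} \approx 2978.6$)
$\frac{1}{Z + g} = \frac{1}{\frac{23829}{8} + 54270} = \frac{1}{\frac{457989}{8}} = \frac{8}{457989}$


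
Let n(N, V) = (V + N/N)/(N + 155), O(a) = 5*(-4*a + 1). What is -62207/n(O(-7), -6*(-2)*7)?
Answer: -3732420/17 ≈ -2.1955e+5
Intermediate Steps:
O(a) = 5 - 20*a (O(a) = 5*(1 - 4*a) = 5 - 20*a)
n(N, V) = (1 + V)/(155 + N) (n(N, V) = (V + 1)/(155 + N) = (1 + V)/(155 + N))
-62207/n(O(-7), -6*(-2)*7) = -62207*(155 + (5 - 20*(-7)))/(1 - 6*(-2)*7) = -62207*(155 + (5 + 140))/(1 + 12*7) = -62207*(155 + 145)/(1 + 84) = -62207/(85/300) = -62207/((1/300)*85) = -62207/17/60 = -62207*60/17 = -3732420/17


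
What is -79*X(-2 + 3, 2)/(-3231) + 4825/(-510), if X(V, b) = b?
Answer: -1033933/109854 ≈ -9.4119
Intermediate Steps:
-79*X(-2 + 3, 2)/(-3231) + 4825/(-510) = -79*2/(-3231) + 4825/(-510) = -158*(-1/3231) + 4825*(-1/510) = 158/3231 - 965/102 = -1033933/109854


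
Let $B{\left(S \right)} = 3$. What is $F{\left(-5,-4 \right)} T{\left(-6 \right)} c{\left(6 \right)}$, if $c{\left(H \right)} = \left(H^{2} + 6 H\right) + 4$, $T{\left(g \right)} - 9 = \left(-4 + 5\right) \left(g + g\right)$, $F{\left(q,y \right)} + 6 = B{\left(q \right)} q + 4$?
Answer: $3876$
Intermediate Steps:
$F{\left(q,y \right)} = -2 + 3 q$ ($F{\left(q,y \right)} = -6 + \left(3 q + 4\right) = -6 + \left(4 + 3 q\right) = -2 + 3 q$)
$T{\left(g \right)} = 9 + 2 g$ ($T{\left(g \right)} = 9 + \left(-4 + 5\right) \left(g + g\right) = 9 + 1 \cdot 2 g = 9 + 2 g$)
$c{\left(H \right)} = 4 + H^{2} + 6 H$
$F{\left(-5,-4 \right)} T{\left(-6 \right)} c{\left(6 \right)} = \left(-2 + 3 \left(-5\right)\right) \left(9 + 2 \left(-6\right)\right) \left(4 + 6^{2} + 6 \cdot 6\right) = \left(-2 - 15\right) \left(9 - 12\right) \left(4 + 36 + 36\right) = \left(-17\right) \left(-3\right) 76 = 51 \cdot 76 = 3876$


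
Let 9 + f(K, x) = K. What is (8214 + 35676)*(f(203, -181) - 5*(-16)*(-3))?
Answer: -2018940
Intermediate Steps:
f(K, x) = -9 + K
(8214 + 35676)*(f(203, -181) - 5*(-16)*(-3)) = (8214 + 35676)*((-9 + 203) - 5*(-16)*(-3)) = 43890*(194 + 80*(-3)) = 43890*(194 - 240) = 43890*(-46) = -2018940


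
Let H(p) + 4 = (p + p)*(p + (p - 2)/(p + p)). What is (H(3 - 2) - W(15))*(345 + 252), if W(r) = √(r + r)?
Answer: -1791 - 597*√30 ≈ -5060.9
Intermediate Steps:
W(r) = √2*√r (W(r) = √(2*r) = √2*√r)
H(p) = -4 + 2*p*(p + (-2 + p)/(2*p)) (H(p) = -4 + (p + p)*(p + (p - 2)/(p + p)) = -4 + (2*p)*(p + (-2 + p)/((2*p))) = -4 + (2*p)*(p + (-2 + p)*(1/(2*p))) = -4 + (2*p)*(p + (-2 + p)/(2*p)) = -4 + 2*p*(p + (-2 + p)/(2*p)))
(H(3 - 2) - W(15))*(345 + 252) = ((-6 + (3 - 2) + 2*(3 - 2)²) - √2*√15)*(345 + 252) = ((-6 + 1 + 2*1²) - √30)*597 = ((-6 + 1 + 2*1) - √30)*597 = ((-6 + 1 + 2) - √30)*597 = (-3 - √30)*597 = -1791 - 597*√30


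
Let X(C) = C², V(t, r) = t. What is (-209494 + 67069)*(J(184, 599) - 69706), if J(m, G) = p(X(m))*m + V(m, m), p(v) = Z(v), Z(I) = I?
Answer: -877335436350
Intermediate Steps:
p(v) = v
J(m, G) = m + m³ (J(m, G) = m²*m + m = m³ + m = m + m³)
(-209494 + 67069)*(J(184, 599) - 69706) = (-209494 + 67069)*((184 + 184³) - 69706) = -142425*((184 + 6229504) - 69706) = -142425*(6229688 - 69706) = -142425*6159982 = -877335436350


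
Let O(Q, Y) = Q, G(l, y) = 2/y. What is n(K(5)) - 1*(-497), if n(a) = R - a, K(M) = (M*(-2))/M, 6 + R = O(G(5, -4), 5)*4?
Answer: 491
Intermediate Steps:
R = -8 (R = -6 + (2/(-4))*4 = -6 + (2*(-¼))*4 = -6 - ½*4 = -6 - 2 = -8)
K(M) = -2 (K(M) = (-2*M)/M = -2)
n(a) = -8 - a
n(K(5)) - 1*(-497) = (-8 - 1*(-2)) - 1*(-497) = (-8 + 2) + 497 = -6 + 497 = 491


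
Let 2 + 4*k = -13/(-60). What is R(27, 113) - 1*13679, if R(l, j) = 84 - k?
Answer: -3262693/240 ≈ -13595.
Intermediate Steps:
k = -107/240 (k = -½ + (-13/(-60))/4 = -½ + (-13*(-1)/60)/4 = -½ + (-1*(-13/60))/4 = -½ + (¼)*(13/60) = -½ + 13/240 = -107/240 ≈ -0.44583)
R(l, j) = 20267/240 (R(l, j) = 84 - 1*(-107/240) = 84 + 107/240 = 20267/240)
R(27, 113) - 1*13679 = 20267/240 - 1*13679 = 20267/240 - 13679 = -3262693/240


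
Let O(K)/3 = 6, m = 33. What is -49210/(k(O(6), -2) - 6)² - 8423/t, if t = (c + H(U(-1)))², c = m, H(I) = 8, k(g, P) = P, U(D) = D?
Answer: -41630541/53792 ≈ -773.92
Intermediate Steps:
O(K) = 18 (O(K) = 3*6 = 18)
c = 33
t = 1681 (t = (33 + 8)² = 41² = 1681)
-49210/(k(O(6), -2) - 6)² - 8423/t = -49210/(-2 - 6)² - 8423/1681 = -49210/((-8)²) - 8423*1/1681 = -49210/64 - 8423/1681 = -49210*1/64 - 8423/1681 = -24605/32 - 8423/1681 = -41630541/53792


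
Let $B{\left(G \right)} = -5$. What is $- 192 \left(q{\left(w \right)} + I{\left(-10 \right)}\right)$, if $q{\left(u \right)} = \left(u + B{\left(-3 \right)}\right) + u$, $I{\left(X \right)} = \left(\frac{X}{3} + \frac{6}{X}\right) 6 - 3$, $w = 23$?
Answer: $- \frac{13824}{5} \approx -2764.8$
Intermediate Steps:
$I{\left(X \right)} = -3 + 2 X + \frac{36}{X}$ ($I{\left(X \right)} = \left(X \frac{1}{3} + \frac{6}{X}\right) 6 - 3 = \left(\frac{X}{3} + \frac{6}{X}\right) 6 - 3 = \left(\frac{6}{X} + \frac{X}{3}\right) 6 - 3 = \left(2 X + \frac{36}{X}\right) - 3 = -3 + 2 X + \frac{36}{X}$)
$q{\left(u \right)} = -5 + 2 u$ ($q{\left(u \right)} = \left(u - 5\right) + u = \left(-5 + u\right) + u = -5 + 2 u$)
$- 192 \left(q{\left(w \right)} + I{\left(-10 \right)}\right) = - 192 \left(\left(-5 + 2 \cdot 23\right) + \left(-3 + 2 \left(-10\right) + \frac{36}{-10}\right)\right) = - 192 \left(\left(-5 + 46\right) - \frac{133}{5}\right) = - 192 \left(41 - \frac{133}{5}\right) = \left(-192\right) \frac{72}{5} = - \frac{13824}{5}$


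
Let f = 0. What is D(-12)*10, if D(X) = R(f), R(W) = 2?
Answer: 20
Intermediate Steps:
D(X) = 2
D(-12)*10 = 2*10 = 20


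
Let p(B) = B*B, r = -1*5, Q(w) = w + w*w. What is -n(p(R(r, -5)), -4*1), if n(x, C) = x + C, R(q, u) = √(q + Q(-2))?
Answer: 7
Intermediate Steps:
Q(w) = w + w²
r = -5
R(q, u) = √(2 + q) (R(q, u) = √(q - 2*(1 - 2)) = √(q - 2*(-1)) = √(q + 2) = √(2 + q))
p(B) = B²
n(x, C) = C + x
-n(p(R(r, -5)), -4*1) = -(-4*1 + (√(2 - 5))²) = -(-4 + (√(-3))²) = -(-4 + (I*√3)²) = -(-4 - 3) = -1*(-7) = 7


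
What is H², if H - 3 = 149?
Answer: 23104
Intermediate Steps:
H = 152 (H = 3 + 149 = 152)
H² = 152² = 23104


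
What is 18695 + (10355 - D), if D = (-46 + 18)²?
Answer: 28266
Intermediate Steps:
D = 784 (D = (-28)² = 784)
18695 + (10355 - D) = 18695 + (10355 - 1*784) = 18695 + (10355 - 784) = 18695 + 9571 = 28266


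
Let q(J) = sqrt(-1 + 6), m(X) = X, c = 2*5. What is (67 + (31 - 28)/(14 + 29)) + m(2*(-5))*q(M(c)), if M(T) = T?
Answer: 2884/43 - 10*sqrt(5) ≈ 44.709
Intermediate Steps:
c = 10
q(J) = sqrt(5)
(67 + (31 - 28)/(14 + 29)) + m(2*(-5))*q(M(c)) = (67 + (31 - 28)/(14 + 29)) + (2*(-5))*sqrt(5) = (67 + 3/43) - 10*sqrt(5) = 2884/43 - 10*sqrt(5)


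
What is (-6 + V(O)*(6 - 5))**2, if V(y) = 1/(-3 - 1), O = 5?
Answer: 625/16 ≈ 39.063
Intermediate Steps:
V(y) = -1/4 (V(y) = 1/(-4) = -1/4)
(-6 + V(O)*(6 - 5))**2 = (-6 - (6 - 5)/4)**2 = (-6 - 1/4*1)**2 = (-6 - 1/4)**2 = (-25/4)**2 = 625/16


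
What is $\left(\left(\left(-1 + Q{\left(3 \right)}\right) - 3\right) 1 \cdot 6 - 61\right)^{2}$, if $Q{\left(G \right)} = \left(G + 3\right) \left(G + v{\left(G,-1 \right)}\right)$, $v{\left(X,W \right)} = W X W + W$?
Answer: $9025$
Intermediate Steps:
$v{\left(X,W \right)} = W + X W^{2}$ ($v{\left(X,W \right)} = X W^{2} + W = W + X W^{2}$)
$Q{\left(G \right)} = \left(-1 + 2 G\right) \left(3 + G\right)$ ($Q{\left(G \right)} = \left(G + 3\right) \left(G - \left(1 - G\right)\right) = \left(3 + G\right) \left(G + \left(-1 + G\right)\right) = \left(3 + G\right) \left(-1 + 2 G\right) = \left(-1 + 2 G\right) \left(3 + G\right)$)
$\left(\left(\left(-1 + Q{\left(3 \right)}\right) - 3\right) 1 \cdot 6 - 61\right)^{2} = \left(\left(\left(-1 + \left(-3 + 2 \cdot 3^{2} + 5 \cdot 3\right)\right) - 3\right) 1 \cdot 6 - 61\right)^{2} = \left(\left(\left(-1 + \left(-3 + 2 \cdot 9 + 15\right)\right) - 3\right) 1 \cdot 6 - 61\right)^{2} = \left(\left(\left(-1 + \left(-3 + 18 + 15\right)\right) - 3\right) 1 \cdot 6 - 61\right)^{2} = \left(\left(\left(-1 + 30\right) - 3\right) 1 \cdot 6 - 61\right)^{2} = \left(\left(29 - 3\right) 1 \cdot 6 - 61\right)^{2} = \left(26 \cdot 1 \cdot 6 - 61\right)^{2} = \left(26 \cdot 6 - 61\right)^{2} = \left(156 - 61\right)^{2} = 95^{2} = 9025$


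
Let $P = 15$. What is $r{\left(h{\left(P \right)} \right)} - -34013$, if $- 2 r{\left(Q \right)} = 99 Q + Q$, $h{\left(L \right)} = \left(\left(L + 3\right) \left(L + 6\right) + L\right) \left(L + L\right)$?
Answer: $-555487$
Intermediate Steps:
$h{\left(L \right)} = 2 L \left(L + \left(3 + L\right) \left(6 + L\right)\right)$ ($h{\left(L \right)} = \left(\left(3 + L\right) \left(6 + L\right) + L\right) 2 L = \left(L + \left(3 + L\right) \left(6 + L\right)\right) 2 L = 2 L \left(L + \left(3 + L\right) \left(6 + L\right)\right)$)
$r{\left(Q \right)} = - 50 Q$ ($r{\left(Q \right)} = - \frac{99 Q + Q}{2} = - \frac{100 Q}{2} = - 50 Q$)
$r{\left(h{\left(P \right)} \right)} - -34013 = - 50 \cdot 2 \cdot 15 \left(18 + 15^{2} + 10 \cdot 15\right) - -34013 = - 50 \cdot 2 \cdot 15 \left(18 + 225 + 150\right) + 34013 = - 50 \cdot 2 \cdot 15 \cdot 393 + 34013 = \left(-50\right) 11790 + 34013 = -589500 + 34013 = -555487$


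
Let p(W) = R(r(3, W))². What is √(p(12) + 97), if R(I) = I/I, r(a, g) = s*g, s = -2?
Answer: 7*√2 ≈ 9.8995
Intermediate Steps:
r(a, g) = -2*g
R(I) = 1
p(W) = 1 (p(W) = 1² = 1)
√(p(12) + 97) = √(1 + 97) = √98 = 7*√2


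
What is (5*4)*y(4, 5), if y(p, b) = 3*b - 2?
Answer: 260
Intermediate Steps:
y(p, b) = -2 + 3*b
(5*4)*y(4, 5) = (5*4)*(-2 + 3*5) = 20*(-2 + 15) = 20*13 = 260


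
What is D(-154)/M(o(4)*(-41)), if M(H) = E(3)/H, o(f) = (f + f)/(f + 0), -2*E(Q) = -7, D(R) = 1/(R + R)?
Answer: 41/539 ≈ 0.076067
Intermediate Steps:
D(R) = 1/(2*R)
E(Q) = 7/2 (E(Q) = -1/2*(-7) = 7/2)
o(f) = 2 (o(f) = (2*f)/f = 2)
M(H) = 7/(2*H)
D(-154)/M(o(4)*(-41)) = ((1/2)/(-154))/((7/(2*((2*(-41)))))) = ((1/2)*(-1/154))/(((7/2)/(-82))) = -1/(308*((7/2)*(-1/82))) = -1/(308*(-7/164)) = -1/308*(-164/7) = 41/539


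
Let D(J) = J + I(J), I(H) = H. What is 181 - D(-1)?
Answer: 183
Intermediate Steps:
D(J) = 2*J (D(J) = J + J = 2*J)
181 - D(-1) = 181 - 2*(-1) = 181 - 1*(-2) = 181 + 2 = 183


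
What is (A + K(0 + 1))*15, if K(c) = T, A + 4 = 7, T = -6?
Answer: -45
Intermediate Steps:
A = 3 (A = -4 + 7 = 3)
K(c) = -6
(A + K(0 + 1))*15 = (3 - 6)*15 = -3*15 = -45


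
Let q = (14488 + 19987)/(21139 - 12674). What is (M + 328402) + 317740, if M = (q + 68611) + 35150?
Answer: 1269592674/1693 ≈ 7.4991e+5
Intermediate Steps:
q = 6895/1693 (q = 34475/8465 = 34475*(1/8465) = 6895/1693 ≈ 4.0727)
M = 175674268/1693 (M = (6895/1693 + 68611) + 35150 = 116165318/1693 + 35150 = 175674268/1693 ≈ 1.0377e+5)
(M + 328402) + 317740 = (175674268/1693 + 328402) + 317740 = 731658854/1693 + 317740 = 1269592674/1693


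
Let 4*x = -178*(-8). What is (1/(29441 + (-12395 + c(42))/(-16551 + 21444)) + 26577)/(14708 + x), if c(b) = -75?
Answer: 957053338701/542463463738 ≈ 1.7643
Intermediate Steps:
x = 356 (x = (-178*(-8))/4 = (¼)*1424 = 356)
(1/(29441 + (-12395 + c(42))/(-16551 + 21444)) + 26577)/(14708 + x) = (1/(29441 + (-12395 - 75)/(-16551 + 21444)) + 26577)/(14708 + 356) = (1/(29441 - 12470/4893) + 26577)/15064 = (1/(29441 - 12470*1/4893) + 26577)*(1/15064) = (1/(29441 - 12470/4893) + 26577)*(1/15064) = (1/(144042343/4893) + 26577)*(1/15064) = (4893/144042343 + 26577)*(1/15064) = (3828213354804/144042343)*(1/15064) = 957053338701/542463463738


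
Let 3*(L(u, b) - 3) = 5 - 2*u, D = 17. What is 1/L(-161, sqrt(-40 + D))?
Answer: 1/112 ≈ 0.0089286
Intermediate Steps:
L(u, b) = 14/3 - 2*u/3 (L(u, b) = 3 + (5 - 2*u)/3 = 3 + (5/3 - 2*u/3) = 14/3 - 2*u/3)
1/L(-161, sqrt(-40 + D)) = 1/(14/3 - 2/3*(-161)) = 1/(14/3 + 322/3) = 1/112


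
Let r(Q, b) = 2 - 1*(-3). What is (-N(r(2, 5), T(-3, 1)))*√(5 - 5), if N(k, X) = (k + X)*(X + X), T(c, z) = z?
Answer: 0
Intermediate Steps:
r(Q, b) = 5 (r(Q, b) = 2 + 3 = 5)
N(k, X) = 2*X*(X + k) (N(k, X) = (X + k)*(2*X) = 2*X*(X + k))
(-N(r(2, 5), T(-3, 1)))*√(5 - 5) = (-2*(1 + 5))*√(5 - 5) = (-2*6)*√0 = -1*12*0 = -12*0 = 0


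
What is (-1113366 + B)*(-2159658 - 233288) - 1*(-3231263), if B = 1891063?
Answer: -1860983694099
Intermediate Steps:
(-1113366 + B)*(-2159658 - 233288) - 1*(-3231263) = (-1113366 + 1891063)*(-2159658 - 233288) - 1*(-3231263) = 777697*(-2392946) + 3231263 = -1860986925362 + 3231263 = -1860983694099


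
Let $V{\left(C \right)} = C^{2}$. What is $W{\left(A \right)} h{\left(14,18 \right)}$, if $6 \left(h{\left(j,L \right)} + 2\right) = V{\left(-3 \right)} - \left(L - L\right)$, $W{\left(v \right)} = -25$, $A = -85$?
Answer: $\frac{25}{2} \approx 12.5$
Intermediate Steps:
$h{\left(j,L \right)} = - \frac{1}{2}$ ($h{\left(j,L \right)} = -2 + \frac{\left(-3\right)^{2} - \left(L - L\right)}{6} = -2 + \frac{9 - 0}{6} = -2 + \frac{9 + 0}{6} = -2 + \frac{1}{6} \cdot 9 = -2 + \frac{3}{2} = - \frac{1}{2}$)
$W{\left(A \right)} h{\left(14,18 \right)} = \left(-25\right) \left(- \frac{1}{2}\right) = \frac{25}{2}$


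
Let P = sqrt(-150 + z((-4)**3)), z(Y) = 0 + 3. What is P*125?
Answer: 875*I*sqrt(3) ≈ 1515.5*I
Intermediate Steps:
z(Y) = 3
P = 7*I*sqrt(3) (P = sqrt(-150 + 3) = sqrt(-147) = 7*I*sqrt(3) ≈ 12.124*I)
P*125 = (7*I*sqrt(3))*125 = 875*I*sqrt(3)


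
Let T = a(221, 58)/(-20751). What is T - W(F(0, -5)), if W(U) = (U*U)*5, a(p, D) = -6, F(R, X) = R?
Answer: 2/6917 ≈ 0.00028914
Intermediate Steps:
T = 2/6917 (T = -6/(-20751) = -6*(-1/20751) = 2/6917 ≈ 0.00028914)
W(U) = 5*U**2 (W(U) = U**2*5 = 5*U**2)
T - W(F(0, -5)) = 2/6917 - 5*0**2 = 2/6917 - 5*0 = 2/6917 - 1*0 = 2/6917 + 0 = 2/6917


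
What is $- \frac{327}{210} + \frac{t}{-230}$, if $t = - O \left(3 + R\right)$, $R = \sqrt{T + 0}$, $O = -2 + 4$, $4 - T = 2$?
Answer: $- \frac{493}{322} + \frac{\sqrt{2}}{115} \approx -1.5188$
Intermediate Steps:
$T = 2$ ($T = 4 - 2 = 2$)
$O = 2$
$R = \sqrt{2}$ ($R = \sqrt{2 + 0} = \sqrt{2} \approx 1.4142$)
$t = -6 - 2 \sqrt{2}$ ($t = \left(-1\right) 2 \left(3 + \sqrt{2}\right) = - 2 \left(3 + \sqrt{2}\right) = -6 - 2 \sqrt{2} \approx -8.8284$)
$- \frac{327}{210} + \frac{t}{-230} = - \frac{327}{210} + \frac{-6 - 2 \sqrt{2}}{-230} = \left(-327\right) \frac{1}{210} + \left(-6 - 2 \sqrt{2}\right) \left(- \frac{1}{230}\right) = - \frac{109}{70} + \left(\frac{3}{115} + \frac{\sqrt{2}}{115}\right) = - \frac{493}{322} + \frac{\sqrt{2}}{115}$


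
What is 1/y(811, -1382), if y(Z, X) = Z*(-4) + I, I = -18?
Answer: -1/3262 ≈ -0.00030656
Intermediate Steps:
y(Z, X) = -18 - 4*Z (y(Z, X) = Z*(-4) - 18 = -4*Z - 18 = -18 - 4*Z)
1/y(811, -1382) = 1/(-18 - 4*811) = 1/(-18 - 3244) = 1/(-3262) = -1/3262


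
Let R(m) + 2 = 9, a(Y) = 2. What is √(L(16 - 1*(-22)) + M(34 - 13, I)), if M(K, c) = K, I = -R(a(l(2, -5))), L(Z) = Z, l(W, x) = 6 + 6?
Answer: √59 ≈ 7.6811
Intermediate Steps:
l(W, x) = 12
R(m) = 7 (R(m) = -2 + 9 = 7)
I = -7 (I = -1*7 = -7)
√(L(16 - 1*(-22)) + M(34 - 13, I)) = √((16 - 1*(-22)) + (34 - 13)) = √((16 + 22) + 21) = √(38 + 21) = √59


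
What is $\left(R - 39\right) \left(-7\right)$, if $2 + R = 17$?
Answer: $168$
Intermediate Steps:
$R = 15$ ($R = -2 + 17 = 15$)
$\left(R - 39\right) \left(-7\right) = \left(15 - 39\right) \left(-7\right) = \left(-24\right) \left(-7\right) = 168$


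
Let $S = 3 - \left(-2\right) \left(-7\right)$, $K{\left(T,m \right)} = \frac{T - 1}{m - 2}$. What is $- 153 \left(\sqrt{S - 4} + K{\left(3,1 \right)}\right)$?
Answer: $306 - 153 i \sqrt{15} \approx 306.0 - 592.57 i$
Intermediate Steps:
$K{\left(T,m \right)} = \frac{-1 + T}{-2 + m}$
$S = -11$ ($S = 3 - 14 = -11$)
$- 153 \left(\sqrt{S - 4} + K{\left(3,1 \right)}\right) = - 153 \left(\sqrt{-11 - 4} + \frac{-1 + 3}{-2 + 1}\right) = - 153 \left(\sqrt{-15} + \frac{1}{-1} \cdot 2\right) = - 153 \left(i \sqrt{15} - 2\right) = - 153 \left(-2 + i \sqrt{15}\right) = 306 - 153 i \sqrt{15}$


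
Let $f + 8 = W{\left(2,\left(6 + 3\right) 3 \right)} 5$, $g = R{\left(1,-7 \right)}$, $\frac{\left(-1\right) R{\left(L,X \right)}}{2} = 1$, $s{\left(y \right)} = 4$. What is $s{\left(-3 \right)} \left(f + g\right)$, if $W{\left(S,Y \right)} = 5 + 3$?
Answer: $120$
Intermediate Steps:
$R{\left(L,X \right)} = -2$ ($R{\left(L,X \right)} = \left(-2\right) 1 = -2$)
$g = -2$
$W{\left(S,Y \right)} = 8$
$f = 32$ ($f = -8 + 8 \cdot 5 = -8 + 40 = 32$)
$s{\left(-3 \right)} \left(f + g\right) = 4 \left(32 - 2\right) = 4 \cdot 30 = 120$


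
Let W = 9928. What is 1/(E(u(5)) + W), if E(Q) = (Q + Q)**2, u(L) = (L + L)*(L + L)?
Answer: 1/49928 ≈ 2.0029e-5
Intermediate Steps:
u(L) = 4*L**2 (u(L) = (2*L)*(2*L) = 4*L**2)
E(Q) = 4*Q**2 (E(Q) = (2*Q)**2 = 4*Q**2)
1/(E(u(5)) + W) = 1/(4*(4*5**2)**2 + 9928) = 1/(4*(4*25)**2 + 9928) = 1/(4*100**2 + 9928) = 1/(4*10000 + 9928) = 1/(40000 + 9928) = 1/49928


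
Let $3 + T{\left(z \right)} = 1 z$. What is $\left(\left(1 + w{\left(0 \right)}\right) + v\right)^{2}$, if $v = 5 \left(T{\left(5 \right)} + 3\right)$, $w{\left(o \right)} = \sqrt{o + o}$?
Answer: $676$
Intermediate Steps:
$T{\left(z \right)} = -3 + z$ ($T{\left(z \right)} = -3 + 1 z = -3 + z$)
$w{\left(o \right)} = \sqrt{2} \sqrt{o}$ ($w{\left(o \right)} = \sqrt{2 o} = \sqrt{2} \sqrt{o}$)
$v = 25$ ($v = 5 \left(\left(-3 + 5\right) + 3\right) = 5 \left(2 + 3\right) = 5 \cdot 5 = 25$)
$\left(\left(1 + w{\left(0 \right)}\right) + v\right)^{2} = \left(\left(1 + \sqrt{2} \sqrt{0}\right) + 25\right)^{2} = \left(\left(1 + \sqrt{2} \cdot 0\right) + 25\right)^{2} = \left(\left(1 + 0\right) + 25\right)^{2} = \left(1 + 25\right)^{2} = 26^{2} = 676$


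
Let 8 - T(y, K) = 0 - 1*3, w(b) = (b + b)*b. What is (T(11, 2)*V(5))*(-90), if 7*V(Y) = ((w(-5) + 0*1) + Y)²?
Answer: -2994750/7 ≈ -4.2782e+5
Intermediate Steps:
w(b) = 2*b² (w(b) = (2*b)*b = 2*b²)
V(Y) = (50 + Y)²/7 (V(Y) = ((2*(-5)² + 0*1) + Y)²/7 = ((2*25 + 0) + Y)²/7 = ((50 + 0) + Y)²/7 = (50 + Y)²/7)
T(y, K) = 11 (T(y, K) = 8 - (0 - 1*3) = 8 - (0 - 3) = 8 - 1*(-3) = 8 + 3 = 11)
(T(11, 2)*V(5))*(-90) = (11*((50 + 5)²/7))*(-90) = (11*((⅐)*55²))*(-90) = (11*((⅐)*3025))*(-90) = (11*(3025/7))*(-90) = (33275/7)*(-90) = -2994750/7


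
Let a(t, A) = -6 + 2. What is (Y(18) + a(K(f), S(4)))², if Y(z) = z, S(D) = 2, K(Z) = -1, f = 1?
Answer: 196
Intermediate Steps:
a(t, A) = -4
(Y(18) + a(K(f), S(4)))² = (18 - 4)² = 14² = 196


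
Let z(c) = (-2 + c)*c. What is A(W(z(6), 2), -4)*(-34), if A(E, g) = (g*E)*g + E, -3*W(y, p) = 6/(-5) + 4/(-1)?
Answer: -15028/15 ≈ -1001.9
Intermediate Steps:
z(c) = c*(-2 + c)
W(y, p) = 26/15 (W(y, p) = -(6/(-5) + 4/(-1))/3 = -(6*(-⅕) + 4*(-1))/3 = -(-6/5 - 4)/3 = -⅓*(-26/5) = 26/15)
A(E, g) = E + E*g² (A(E, g) = (E*g)*g + E = E*g² + E = E + E*g²)
A(W(z(6), 2), -4)*(-34) = (26*(1 + (-4)²)/15)*(-34) = (26*(1 + 16)/15)*(-34) = ((26/15)*17)*(-34) = (442/15)*(-34) = -15028/15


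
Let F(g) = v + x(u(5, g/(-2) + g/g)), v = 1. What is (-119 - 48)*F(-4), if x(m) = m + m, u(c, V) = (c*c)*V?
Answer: -25217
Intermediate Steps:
u(c, V) = V*c**2 (u(c, V) = c**2*V = V*c**2)
x(m) = 2*m
F(g) = 51 - 25*g (F(g) = 1 + 2*((g/(-2) + g/g)*5**2) = 1 + 2*((g*(-1/2) + 1)*25) = 1 + 2*((-g/2 + 1)*25) = 1 + 2*((1 - g/2)*25) = 1 + 2*(25 - 25*g/2) = 1 + (50 - 25*g) = 51 - 25*g)
(-119 - 48)*F(-4) = (-119 - 48)*(51 - 25*(-4)) = -167*(51 + 100) = -167*151 = -25217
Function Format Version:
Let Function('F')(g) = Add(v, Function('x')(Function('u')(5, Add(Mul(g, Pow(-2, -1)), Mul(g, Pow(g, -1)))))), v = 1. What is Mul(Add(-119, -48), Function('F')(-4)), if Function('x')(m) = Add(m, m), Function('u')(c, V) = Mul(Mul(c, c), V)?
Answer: -25217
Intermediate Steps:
Function('u')(c, V) = Mul(V, Pow(c, 2)) (Function('u')(c, V) = Mul(Pow(c, 2), V) = Mul(V, Pow(c, 2)))
Function('x')(m) = Mul(2, m)
Function('F')(g) = Add(51, Mul(-25, g)) (Function('F')(g) = Add(1, Mul(2, Mul(Add(Mul(g, Pow(-2, -1)), Mul(g, Pow(g, -1))), Pow(5, 2)))) = Add(1, Mul(2, Mul(Add(Mul(g, Rational(-1, 2)), 1), 25))) = Add(1, Mul(2, Mul(Add(Mul(Rational(-1, 2), g), 1), 25))) = Add(1, Mul(2, Mul(Add(1, Mul(Rational(-1, 2), g)), 25))) = Add(1, Mul(2, Add(25, Mul(Rational(-25, 2), g)))) = Add(1, Add(50, Mul(-25, g))) = Add(51, Mul(-25, g)))
Mul(Add(-119, -48), Function('F')(-4)) = Mul(Add(-119, -48), Add(51, Mul(-25, -4))) = Mul(-167, Add(51, 100)) = Mul(-167, 151) = -25217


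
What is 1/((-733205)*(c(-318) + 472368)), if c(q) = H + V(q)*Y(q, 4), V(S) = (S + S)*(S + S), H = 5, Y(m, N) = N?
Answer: -1/1532660204185 ≈ -6.5246e-13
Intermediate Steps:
V(S) = 4*S² (V(S) = (2*S)*(2*S) = 4*S²)
c(q) = 5 + 16*q² (c(q) = 5 + (4*q²)*4 = 5 + 16*q²)
1/((-733205)*(c(-318) + 472368)) = 1/((-733205)*((5 + 16*(-318)²) + 472368)) = -1/(733205*((5 + 16*101124) + 472368)) = -1/(733205*((5 + 1617984) + 472368)) = -1/(733205*(1617989 + 472368)) = -1/733205/2090357 = -1/733205*1/2090357 = -1/1532660204185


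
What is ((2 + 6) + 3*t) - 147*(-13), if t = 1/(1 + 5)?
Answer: 3839/2 ≈ 1919.5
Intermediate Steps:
t = ⅙ (t = 1/6 = ⅙ ≈ 0.16667)
((2 + 6) + 3*t) - 147*(-13) = ((2 + 6) + 3*(⅙)) - 147*(-13) = (8 + ½) + 1911 = 17/2 + 1911 = 3839/2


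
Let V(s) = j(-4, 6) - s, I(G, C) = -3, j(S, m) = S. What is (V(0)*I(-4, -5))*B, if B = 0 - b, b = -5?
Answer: 60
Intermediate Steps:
B = 5 (B = 0 - 1*(-5) = 0 + 5 = 5)
V(s) = -4 - s
(V(0)*I(-4, -5))*B = ((-4 - 1*0)*(-3))*5 = ((-4 + 0)*(-3))*5 = -4*(-3)*5 = 12*5 = 60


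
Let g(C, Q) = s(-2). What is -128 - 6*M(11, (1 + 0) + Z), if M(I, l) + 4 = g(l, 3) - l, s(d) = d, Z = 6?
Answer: -50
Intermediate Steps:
g(C, Q) = -2
M(I, l) = -6 - l (M(I, l) = -4 + (-2 - l) = -6 - l)
-128 - 6*M(11, (1 + 0) + Z) = -128 - 6*(-6 - ((1 + 0) + 6)) = -128 - 6*(-6 - (1 + 6)) = -128 - 6*(-6 - 1*7) = -128 - 6*(-6 - 7) = -128 - 6*(-13) = -128 + 78 = -50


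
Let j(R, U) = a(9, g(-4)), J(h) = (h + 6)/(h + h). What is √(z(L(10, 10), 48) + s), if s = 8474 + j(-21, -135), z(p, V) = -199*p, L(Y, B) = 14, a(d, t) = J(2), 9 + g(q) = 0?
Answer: √5690 ≈ 75.432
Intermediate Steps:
g(q) = -9 (g(q) = -9 + 0 = -9)
J(h) = (6 + h)/(2*h) (J(h) = (6 + h)/((2*h)) = (6 + h)*(1/(2*h)) = (6 + h)/(2*h))
a(d, t) = 2 (a(d, t) = (½)*(6 + 2)/2 = (½)*(½)*8 = 2)
j(R, U) = 2
s = 8476 (s = 8474 + 2 = 8476)
√(z(L(10, 10), 48) + s) = √(-199*14 + 8476) = √(-2786 + 8476) = √5690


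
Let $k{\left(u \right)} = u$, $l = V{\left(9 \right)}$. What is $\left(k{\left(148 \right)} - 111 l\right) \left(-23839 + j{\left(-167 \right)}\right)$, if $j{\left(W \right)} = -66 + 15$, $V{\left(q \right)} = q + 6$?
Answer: $36241130$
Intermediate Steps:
$V{\left(q \right)} = 6 + q$
$j{\left(W \right)} = -51$
$l = 15$ ($l = 6 + 9 = 15$)
$\left(k{\left(148 \right)} - 111 l\right) \left(-23839 + j{\left(-167 \right)}\right) = \left(148 - 1665\right) \left(-23839 - 51\right) = \left(148 - 1665\right) \left(-23890\right) = \left(-1517\right) \left(-23890\right) = 36241130$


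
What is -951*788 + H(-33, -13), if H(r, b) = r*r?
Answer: -748299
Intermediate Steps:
H(r, b) = r**2
-951*788 + H(-33, -13) = -951*788 + (-33)**2 = -749388 + 1089 = -748299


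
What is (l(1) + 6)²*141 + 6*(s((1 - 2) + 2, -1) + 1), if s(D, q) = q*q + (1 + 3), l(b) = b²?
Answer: 6945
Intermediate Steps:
s(D, q) = 4 + q² (s(D, q) = q² + 4 = 4 + q²)
(l(1) + 6)²*141 + 6*(s((1 - 2) + 2, -1) + 1) = (1² + 6)²*141 + 6*((4 + (-1)²) + 1) = (1 + 6)²*141 + 6*((4 + 1) + 1) = 7²*141 + 6*(5 + 1) = 49*141 + 6*6 = 6909 + 36 = 6945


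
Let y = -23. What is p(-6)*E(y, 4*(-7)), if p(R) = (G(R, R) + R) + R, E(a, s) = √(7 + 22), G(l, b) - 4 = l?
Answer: -14*√29 ≈ -75.392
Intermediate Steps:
G(l, b) = 4 + l
E(a, s) = √29
p(R) = 4 + 3*R (p(R) = ((4 + R) + R) + R = (4 + 2*R) + R = 4 + 3*R)
p(-6)*E(y, 4*(-7)) = (4 + 3*(-6))*√29 = (4 - 18)*√29 = -14*√29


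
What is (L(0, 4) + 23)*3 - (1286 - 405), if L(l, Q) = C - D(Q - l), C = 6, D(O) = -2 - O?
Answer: -776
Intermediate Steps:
L(l, Q) = 8 + Q - l (L(l, Q) = 6 - (-2 - (Q - l)) = 6 - (-2 + (l - Q)) = 6 - (-2 + l - Q) = 6 + (2 + Q - l) = 8 + Q - l)
(L(0, 4) + 23)*3 - (1286 - 405) = ((8 + 4 - 1*0) + 23)*3 - (1286 - 405) = ((8 + 4 + 0) + 23)*3 - 1*881 = (12 + 23)*3 - 881 = 35*3 - 881 = 105 - 881 = -776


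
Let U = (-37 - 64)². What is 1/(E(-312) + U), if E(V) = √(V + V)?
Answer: 10201/104061025 - 4*I*√39/104061025 ≈ 9.8029e-5 - 2.4005e-7*I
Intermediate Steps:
U = 10201 (U = (-101)² = 10201)
E(V) = √2*√V (E(V) = √(2*V) = √2*√V)
1/(E(-312) + U) = 1/(√2*√(-312) + 10201) = 1/(√2*(2*I*√78) + 10201) = 1/(4*I*√39 + 10201) = 1/(10201 + 4*I*√39)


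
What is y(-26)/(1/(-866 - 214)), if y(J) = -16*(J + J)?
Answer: -898560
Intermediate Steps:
y(J) = -32*J
y(-26)/(1/(-866 - 214)) = (-32*(-26))/(1/(-866 - 214)) = 832/(1/(-1080)) = 832/(-1/1080) = 832*(-1080) = -898560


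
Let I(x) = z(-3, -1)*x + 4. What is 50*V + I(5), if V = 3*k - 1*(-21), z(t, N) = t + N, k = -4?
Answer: 434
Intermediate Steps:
z(t, N) = N + t
I(x) = 4 - 4*x (I(x) = (-1 - 3)*x + 4 = -4*x + 4 = 4 - 4*x)
V = 9 (V = 3*(-4) - 1*(-21) = -12 + 21 = 9)
50*V + I(5) = 50*9 + (4 - 4*5) = 450 + (4 - 20) = 450 - 16 = 434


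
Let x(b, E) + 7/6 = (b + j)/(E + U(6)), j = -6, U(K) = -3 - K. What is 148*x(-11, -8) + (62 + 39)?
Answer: 229/3 ≈ 76.333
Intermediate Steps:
x(b, E) = -7/6 + (-6 + b)/(-9 + E) (x(b, E) = -7/6 + (b - 6)/(E + (-3 - 1*6)) = -7/6 + (-6 + b)/(E + (-3 - 6)) = -7/6 + (-6 + b)/(E - 9) = -7/6 + (-6 + b)/(-9 + E))
148*x(-11, -8) + (62 + 39) = 148*((27 - 7*(-8) + 6*(-11))/(6*(-9 - 8))) + (62 + 39) = 148*((1/6)*(27 + 56 - 66)/(-17)) + 101 = 148*((1/6)*(-1/17)*17) + 101 = 148*(-1/6) + 101 = -74/3 + 101 = 229/3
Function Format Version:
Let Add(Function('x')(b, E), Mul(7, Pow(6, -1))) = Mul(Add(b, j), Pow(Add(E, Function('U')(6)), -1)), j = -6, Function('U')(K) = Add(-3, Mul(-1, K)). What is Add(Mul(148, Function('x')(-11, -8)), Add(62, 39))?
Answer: Rational(229, 3) ≈ 76.333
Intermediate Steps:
Function('x')(b, E) = Add(Rational(-7, 6), Mul(Pow(Add(-9, E), -1), Add(-6, b))) (Function('x')(b, E) = Add(Rational(-7, 6), Mul(Add(b, -6), Pow(Add(E, Add(-3, Mul(-1, 6))), -1))) = Add(Rational(-7, 6), Mul(Add(-6, b), Pow(Add(E, Add(-3, -6)), -1))) = Add(Rational(-7, 6), Mul(Add(-6, b), Pow(Add(E, -9), -1))) = Add(Rational(-7, 6), Mul(Add(-6, b), Pow(Add(-9, E), -1))) = Add(Rational(-7, 6), Mul(Pow(Add(-9, E), -1), Add(-6, b))))
Add(Mul(148, Function('x')(-11, -8)), Add(62, 39)) = Add(Mul(148, Mul(Rational(1, 6), Pow(Add(-9, -8), -1), Add(27, Mul(-7, -8), Mul(6, -11)))), Add(62, 39)) = Add(Mul(148, Mul(Rational(1, 6), Pow(-17, -1), Add(27, 56, -66))), 101) = Add(Mul(148, Mul(Rational(1, 6), Rational(-1, 17), 17)), 101) = Add(Mul(148, Rational(-1, 6)), 101) = Add(Rational(-74, 3), 101) = Rational(229, 3)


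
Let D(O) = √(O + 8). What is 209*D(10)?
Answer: 627*√2 ≈ 886.71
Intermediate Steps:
D(O) = √(8 + O)
209*D(10) = 209*√(8 + 10) = 209*√18 = 209*(3*√2) = 627*√2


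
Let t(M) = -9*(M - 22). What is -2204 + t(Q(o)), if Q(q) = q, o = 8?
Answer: -2078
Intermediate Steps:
t(M) = 198 - 9*M (t(M) = -9*(-22 + M) = 198 - 9*M)
-2204 + t(Q(o)) = -2204 + (198 - 9*8) = -2204 + (198 - 72) = -2204 + 126 = -2078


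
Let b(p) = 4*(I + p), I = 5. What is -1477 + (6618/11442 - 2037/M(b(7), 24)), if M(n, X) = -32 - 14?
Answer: -125630097/87722 ≈ -1432.1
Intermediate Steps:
b(p) = 20 + 4*p (b(p) = 4*(5 + p) = 20 + 4*p)
M(n, X) = -46
-1477 + (6618/11442 - 2037/M(b(7), 24)) = -1477 + (6618/11442 - 2037/(-46)) = -1477 + (6618*(1/11442) - 2037*(-1/46)) = -1477 + (1103/1907 + 2037/46) = -1477 + 3935297/87722 = -125630097/87722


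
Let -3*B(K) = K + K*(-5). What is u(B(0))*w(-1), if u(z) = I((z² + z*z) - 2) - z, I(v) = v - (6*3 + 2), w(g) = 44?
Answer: -968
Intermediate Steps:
I(v) = -20 + v (I(v) = v - (18 + 2) = v - 1*20 = v - 20 = -20 + v)
B(K) = 4*K/3 (B(K) = -(K + K*(-5))/3 = -(K - 5*K)/3 = -(-4)*K/3 = 4*K/3)
u(z) = -22 - z + 2*z² (u(z) = (-20 + ((z² + z*z) - 2)) - z = (-20 + ((z² + z²) - 2)) - z = (-20 + (2*z² - 2)) - z = (-20 + (-2 + 2*z²)) - z = (-22 + 2*z²) - z = -22 - z + 2*z²)
u(B(0))*w(-1) = (-22 - 4*0/3 + 2*((4/3)*0)²)*44 = (-22 - 1*0 + 2*0²)*44 = (-22 + 0 + 2*0)*44 = (-22 + 0 + 0)*44 = -22*44 = -968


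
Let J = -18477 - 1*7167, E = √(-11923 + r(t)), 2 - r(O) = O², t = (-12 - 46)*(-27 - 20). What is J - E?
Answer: -25644 - I*√7442997 ≈ -25644.0 - 2728.2*I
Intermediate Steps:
t = 2726 (t = -58*(-47) = 2726)
r(O) = 2 - O²
E = I*√7442997 (E = √(-11923 + (2 - 1*2726²)) = √(-11923 + (2 - 1*7431076)) = √(-11923 + (2 - 7431076)) = √(-11923 - 7431074) = √(-7442997) = I*√7442997 ≈ 2728.2*I)
J = -25644 (J = -18477 - 7167 = -25644)
J - E = -25644 - I*√7442997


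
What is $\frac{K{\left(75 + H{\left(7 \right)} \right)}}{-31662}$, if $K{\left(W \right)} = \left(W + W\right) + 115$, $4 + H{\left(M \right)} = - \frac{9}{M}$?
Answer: $- \frac{1781}{221634} \approx -0.0080358$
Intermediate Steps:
$H{\left(M \right)} = -4 - \frac{9}{M}$
$K{\left(W \right)} = 115 + 2 W$ ($K{\left(W \right)} = 2 W + 115 = 115 + 2 W$)
$\frac{K{\left(75 + H{\left(7 \right)} \right)}}{-31662} = \frac{115 + 2 \left(75 - \left(4 + \frac{9}{7}\right)\right)}{-31662} = \left(115 + 2 \left(75 - \frac{37}{7}\right)\right) \left(- \frac{1}{31662}\right) = \left(115 + 2 \cdot \frac{488}{7}\right) \left(- \frac{1}{31662}\right) = \left(115 + \frac{976}{7}\right) \left(- \frac{1}{31662}\right) = \frac{1781}{7} \left(- \frac{1}{31662}\right) = - \frac{1781}{221634}$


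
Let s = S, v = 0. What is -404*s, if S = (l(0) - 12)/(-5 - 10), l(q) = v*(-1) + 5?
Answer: -2828/15 ≈ -188.53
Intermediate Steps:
l(q) = 5 (l(q) = 0*(-1) + 5 = 0 + 5 = 5)
S = 7/15 (S = (5 - 12)/(-5 - 10) = -7/(-15) = -7*(-1/15) = 7/15 ≈ 0.46667)
s = 7/15 ≈ 0.46667
-404*s = -404*7/15 = -2828/15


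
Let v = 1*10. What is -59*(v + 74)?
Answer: -4956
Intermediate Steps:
v = 10
-59*(v + 74) = -59*(10 + 74) = -59*84 = -4956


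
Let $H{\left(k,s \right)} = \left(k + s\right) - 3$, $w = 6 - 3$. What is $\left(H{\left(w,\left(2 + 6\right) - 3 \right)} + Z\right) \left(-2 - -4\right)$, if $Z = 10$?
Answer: $30$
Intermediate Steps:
$w = 3$ ($w = 6 - 3 = 3$)
$H{\left(k,s \right)} = -3 + k + s$
$\left(H{\left(w,\left(2 + 6\right) - 3 \right)} + Z\right) \left(-2 - -4\right) = \left(\left(-3 + 3 + \left(\left(2 + 6\right) - 3\right)\right) + 10\right) \left(-2 - -4\right) = \left(\left(-3 + 3 + \left(8 - 3\right)\right) + 10\right) \left(-2 + 4\right) = \left(\left(-3 + 3 + 5\right) + 10\right) 2 = \left(5 + 10\right) 2 = 15 \cdot 2 = 30$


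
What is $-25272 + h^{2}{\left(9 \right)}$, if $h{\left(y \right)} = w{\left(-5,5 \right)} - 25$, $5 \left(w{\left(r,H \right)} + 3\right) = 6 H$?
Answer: $-24788$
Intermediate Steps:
$w{\left(r,H \right)} = -3 + \frac{6 H}{5}$
$h{\left(y \right)} = -22$ ($h{\left(y \right)} = \left(-3 + \frac{6}{5} \cdot 5\right) - 25 = \left(-3 + 6\right) - 25 = 3 - 25 = -22$)
$-25272 + h^{2}{\left(9 \right)} = -25272 + \left(-22\right)^{2} = -25272 + 484 = -24788$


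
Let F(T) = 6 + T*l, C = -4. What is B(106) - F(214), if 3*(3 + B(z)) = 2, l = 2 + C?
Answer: 1259/3 ≈ 419.67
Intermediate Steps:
l = -2 (l = 2 - 4 = -2)
B(z) = -7/3 (B(z) = -3 + (⅓)*2 = -3 + ⅔ = -7/3)
F(T) = 6 - 2*T (F(T) = 6 + T*(-2) = 6 - 2*T)
B(106) - F(214) = -7/3 - (6 - 2*214) = -7/3 - (6 - 428) = -7/3 - 1*(-422) = -7/3 + 422 = 1259/3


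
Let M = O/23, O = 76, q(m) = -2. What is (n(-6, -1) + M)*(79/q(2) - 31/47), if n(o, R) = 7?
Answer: -894675/2162 ≈ -413.82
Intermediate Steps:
M = 76/23 ≈ 3.3043
(n(-6, -1) + M)*(79/q(2) - 31/47) = (7 + 76/23)*(79/(-2) - 31/47) = 237*(79*(-½) - 31*1/47)/23 = 237*(-79/2 - 31/47)/23 = (237/23)*(-3775/94) = -894675/2162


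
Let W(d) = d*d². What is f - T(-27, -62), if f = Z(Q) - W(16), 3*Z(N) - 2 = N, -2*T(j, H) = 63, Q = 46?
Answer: -8097/2 ≈ -4048.5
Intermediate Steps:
T(j, H) = -63/2 (T(j, H) = -½*63 = -63/2)
W(d) = d³
Z(N) = ⅔ + N/3
f = -4080 (f = (⅔ + (⅓)*46) - 1*16³ = (⅔ + 46/3) - 1*4096 = 16 - 4096 = -4080)
f - T(-27, -62) = -4080 - 1*(-63/2) = -4080 + 63/2 = -8097/2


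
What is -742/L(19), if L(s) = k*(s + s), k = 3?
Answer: -371/57 ≈ -6.5088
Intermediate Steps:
L(s) = 6*s (L(s) = 3*(s + s) = 3*(2*s) = 6*s)
-742/L(19) = -742/(6*19) = -742/114 = -742*1/114 = -371/57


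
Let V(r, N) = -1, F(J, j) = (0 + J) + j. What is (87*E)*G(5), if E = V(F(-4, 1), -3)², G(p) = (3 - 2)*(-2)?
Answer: -174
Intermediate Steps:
F(J, j) = J + j
G(p) = -2 (G(p) = 1*(-2) = -2)
E = 1 (E = (-1)² = 1)
(87*E)*G(5) = (87*1)*(-2) = 87*(-2) = -174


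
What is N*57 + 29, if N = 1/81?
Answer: 802/27 ≈ 29.704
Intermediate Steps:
N = 1/81 ≈ 0.012346
N*57 + 29 = (1/81)*57 + 29 = 19/27 + 29 = 802/27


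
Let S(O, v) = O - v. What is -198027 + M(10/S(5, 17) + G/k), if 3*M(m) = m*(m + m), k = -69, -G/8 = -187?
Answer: -5647185833/28566 ≈ -1.9769e+5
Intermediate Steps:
G = 1496 (G = -8*(-187) = 1496)
M(m) = 2*m²/3 (M(m) = (m*(m + m))/3 = (m*(2*m))/3 = (2*m²)/3 = 2*m²/3)
-198027 + M(10/S(5, 17) + G/k) = -198027 + 2*(10/(5 - 1*17) + 1496/(-69))²/3 = -198027 + 2*(10/(5 - 17) + 1496*(-1/69))²/3 = -198027 + 2*(10/(-12) - 1496/69)²/3 = -198027 + 2*(10*(-1/12) - 1496/69)²/3 = -198027 + 2*(-⅚ - 1496/69)²/3 = -198027 + 2*(-3107/138)²/3 = -198027 + (⅔)*(9653449/19044) = -198027 + 9653449/28566 = -5647185833/28566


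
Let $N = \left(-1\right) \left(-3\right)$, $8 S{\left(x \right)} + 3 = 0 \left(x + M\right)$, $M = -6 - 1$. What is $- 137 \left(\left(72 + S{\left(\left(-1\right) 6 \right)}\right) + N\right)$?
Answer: $- \frac{81789}{8} \approx -10224.0$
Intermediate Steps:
$M = -7$ ($M = -6 - 1 = -7$)
$S{\left(x \right)} = - \frac{3}{8}$ ($S{\left(x \right)} = - \frac{3}{8} + \frac{0 \left(x - 7\right)}{8} = - \frac{3}{8} + \frac{0 \left(-7 + x\right)}{8} = - \frac{3}{8} + \frac{1}{8} \cdot 0 = - \frac{3}{8} + 0 = - \frac{3}{8}$)
$N = 3$
$- 137 \left(\left(72 + S{\left(\left(-1\right) 6 \right)}\right) + N\right) = - 137 \left(\left(72 - \frac{3}{8}\right) + 3\right) = - 137 \left(\frac{573}{8} + 3\right) = \left(-137\right) \frac{597}{8} = - \frac{81789}{8}$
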